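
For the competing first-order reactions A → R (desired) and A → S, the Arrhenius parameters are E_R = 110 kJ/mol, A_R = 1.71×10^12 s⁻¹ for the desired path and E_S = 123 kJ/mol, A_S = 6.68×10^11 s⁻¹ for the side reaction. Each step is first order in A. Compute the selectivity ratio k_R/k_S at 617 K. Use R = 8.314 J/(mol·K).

32.3

Since both paths have the same order in A, the concentration cancels and S_{R/S} = k_R/k_S = (A_R/A_S)·exp[(E_S−E_R)/(RT)].
(E_S−E_R)/(RT) = (123−110)×10³/(8.314×617) = 13000/5130 = 2.534.
k_R/k_S = (1.71×10^12/6.68×10^11)·exp(2.534) = 2.560 × 12.61 = 32.3.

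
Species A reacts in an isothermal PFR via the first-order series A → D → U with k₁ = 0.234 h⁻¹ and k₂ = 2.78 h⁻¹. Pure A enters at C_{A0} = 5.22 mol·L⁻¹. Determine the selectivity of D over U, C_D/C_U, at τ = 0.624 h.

0.870

The intermediate concentration in a first-order A→B→C sequence is C_D = k₁C_{A0}(e^(−k₁τ) − e^(−k₂τ))/(k₂−k₁).
e^(−k₁τ) = e^(−0.234×0.624) = e^(−0.1460) = 0.8641; e^(−k₂τ) = e^(−1.735) = 0.1764.
C_D = 0.234×5.22/(2.78−0.234) × (0.8641−0.1764) = 0.4798×0.6877 = 0.3299 mol·L⁻¹.
C_A = C_{A0}e^(−k₁τ) = 4.511 mol·L⁻¹, so C_U = C_{A0}−C_A−C_D = 0.3792 mol·L⁻¹; C_D/C_U = 0.870.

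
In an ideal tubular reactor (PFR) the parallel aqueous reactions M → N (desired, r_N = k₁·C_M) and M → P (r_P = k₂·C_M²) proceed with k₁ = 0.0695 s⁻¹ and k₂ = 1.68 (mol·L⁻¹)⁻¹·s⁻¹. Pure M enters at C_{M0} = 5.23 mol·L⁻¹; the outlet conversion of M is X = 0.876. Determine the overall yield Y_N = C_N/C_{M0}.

0.0161

C_M = C_{M0}(1−X) = 0.6485 mol·L⁻¹.
Along a PFR/batch, dC_N/dC_M = −r_N/(r_N+r_P) = −k₁/(k₁+k₂·C_M).
Integrating from C_{M0} to C_M: C_N = (0.0695/1.68)·ln[(0.0695+1.68·5.23)/(0.0695+1.68·0.649)] = 0.04137·ln(8.856/1.159) = 0.08412 mol·L⁻¹.
Y_N = C_N/C_{M0} = 0.08412/5.23 = 0.0161.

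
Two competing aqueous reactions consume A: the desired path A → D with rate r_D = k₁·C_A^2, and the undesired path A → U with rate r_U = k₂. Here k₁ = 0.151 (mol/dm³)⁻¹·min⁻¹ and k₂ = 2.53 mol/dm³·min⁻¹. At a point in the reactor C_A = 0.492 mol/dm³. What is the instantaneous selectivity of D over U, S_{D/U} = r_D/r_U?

S_{D/U} = r_D/r_U = (k₁·C_A^2)/(k₂) = (k₁/k₂)·C_A^2.
= (0.151×0.4920^2) / (2.53) = 0.03655/2.530 = 0.0144.
Since the desired path is higher order in A, keeping C_A high (PFR or concentrated feed) favours D.

0.0144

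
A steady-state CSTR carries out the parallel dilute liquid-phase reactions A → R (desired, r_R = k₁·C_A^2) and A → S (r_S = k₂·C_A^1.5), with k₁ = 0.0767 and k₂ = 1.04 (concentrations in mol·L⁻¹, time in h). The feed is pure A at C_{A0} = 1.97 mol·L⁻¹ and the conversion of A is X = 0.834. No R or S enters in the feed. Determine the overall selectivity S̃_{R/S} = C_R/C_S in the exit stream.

0.0422

Exit C_A = C_{A0}(1−X) = 1.97×0.166 = 0.3270 mol·L⁻¹.
In a CSTR the entire volume is at exit conditions, so r_R = 0.0767×0.3270^2 = 0.008202 and r_S = 1.04×0.3270^1.5 = 0.1945.
Overall selectivity = C_R/C_S = r_Rτ/(r_Sτ) = r_R/r_S = 0.0422.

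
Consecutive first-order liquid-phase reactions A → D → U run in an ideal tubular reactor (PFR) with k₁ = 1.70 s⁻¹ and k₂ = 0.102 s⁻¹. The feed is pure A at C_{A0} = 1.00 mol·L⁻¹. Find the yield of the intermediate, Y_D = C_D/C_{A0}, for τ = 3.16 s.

The intermediate concentration in a first-order A→B→C sequence is C_D = k₁C_{A0}(e^(−k₁τ) − e^(−k₂τ))/(k₂−k₁).
e^(−k₁τ) = e^(−1.70×3.16) = e^(−5.372) = 0.004645; e^(−k₂τ) = e^(−0.3223) = 0.7245.
C_D = 1.70×1.00/(0.102−1.70) × (0.004645−0.7245) = (-1.064)×(-0.7198) = 0.7658 mol·L⁻¹.
Y_D = C_D/C_{A0} = 0.7658/1.00 = 0.766.

0.766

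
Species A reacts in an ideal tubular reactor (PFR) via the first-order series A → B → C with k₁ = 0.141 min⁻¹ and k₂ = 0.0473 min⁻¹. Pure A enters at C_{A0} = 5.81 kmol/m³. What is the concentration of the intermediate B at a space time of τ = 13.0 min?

For first-order series with pure A initially, C_B(τ) = k₁C_{A0}/(k₂−k₁)·(e^(−k₁τ) − e^(−k₂τ)).
e^(−k₁τ) = e^(−0.141×13.0) = e^(−1.833) = 0.1599; e^(−k₂τ) = e^(−0.6149) = 0.5407.
C_B = 0.141×5.81/(0.0473−0.141) × (0.1599−0.5407) = (-8.743)×(-0.3808) = 3.329 kmol/m³.

3.33 kmol/m³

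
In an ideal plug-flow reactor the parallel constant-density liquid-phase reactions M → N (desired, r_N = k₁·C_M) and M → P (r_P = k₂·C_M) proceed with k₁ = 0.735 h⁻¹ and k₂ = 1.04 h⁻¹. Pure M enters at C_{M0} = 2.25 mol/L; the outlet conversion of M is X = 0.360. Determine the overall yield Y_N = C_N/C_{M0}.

C_M = C_{M0}(1−X) = 1.440 mol/L.
Both paths are first order in M, so the instantaneous fraction to N is constant: dC_N/d(−C_M) = k₁/(k₁+k₂) = 0.4141.
C_N = 0.4141·(C_{M0}−C_M) = 0.4141×0.8100 = 0.335 mol/L.
Y_N = C_N/C_{M0} = 0.3354/2.25 = 0.149.

0.149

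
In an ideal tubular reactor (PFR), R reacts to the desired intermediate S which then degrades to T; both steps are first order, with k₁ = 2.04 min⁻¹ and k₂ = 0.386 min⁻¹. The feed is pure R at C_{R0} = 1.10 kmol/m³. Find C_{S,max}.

0.746 kmol/m³

Evaluating C_S at τ_opt = ln(k₂/k₁)/(k₂−k₁) gives C_{S,max}/C_{R0} = (k₁/k₂)^[k₂/(k₂−k₁)].
= (2.04/0.386)^(0.386/(0.386−2.04)) = (5.285)^(-0.2334) = 0.6780.
C_{S,max} = 0.6780×1.10 = 0.746 kmol/m³.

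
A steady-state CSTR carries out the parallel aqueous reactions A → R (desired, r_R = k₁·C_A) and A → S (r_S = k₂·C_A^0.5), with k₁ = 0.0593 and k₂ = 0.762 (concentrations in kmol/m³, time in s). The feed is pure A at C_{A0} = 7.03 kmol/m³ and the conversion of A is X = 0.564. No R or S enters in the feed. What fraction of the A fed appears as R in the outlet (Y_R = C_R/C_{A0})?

0.0676

Exit C_A = C_{A0}(1−X) = 7.03×0.436 = 3.065 kmol/m³.
A CSTR operates uniformly at the exit composition, giving r_R = 0.1818 and r_S = 1.334 (each k·C_A^n at C_A = 3.065).
Fraction of consumed A going to R: r_R/(r_R+r_S) = 0.1199.
C_R = 0.1199·C_{A0}·X = 0.1199×7.03×0.564 = 0.475 kmol/m³; Y_R = C_R/C_{A0} = 0.0676.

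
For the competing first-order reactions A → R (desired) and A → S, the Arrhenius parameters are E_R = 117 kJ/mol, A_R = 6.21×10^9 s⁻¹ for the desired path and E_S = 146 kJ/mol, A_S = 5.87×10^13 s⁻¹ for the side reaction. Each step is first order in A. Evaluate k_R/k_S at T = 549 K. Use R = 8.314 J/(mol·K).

0.0608

With equal orders, S_{R/S} = k_R/k_S = (A_R/A_S)·exp[(E_S−E_R)/(RT)].
(E_S−E_R)/(RT) = (146−117)×10³/(8.314×549) = 29000/4564 = 6.354.
k_R/k_S = (6.21×10^9/5.87×10^13)·exp(6.354) = 1.058×10^-4 × 574.5 = 0.0608.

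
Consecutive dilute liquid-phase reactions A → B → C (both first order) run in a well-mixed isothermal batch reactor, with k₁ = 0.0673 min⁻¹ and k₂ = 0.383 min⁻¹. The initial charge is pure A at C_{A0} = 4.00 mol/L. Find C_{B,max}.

Evaluating C_B at t_opt = ln(k₂/k₁)/(k₂−k₁) gives C_{B,max}/C_{A0} = (k₁/k₂)^[k₂/(k₂−k₁)].
= (0.0673/0.383)^(0.383/(0.383−0.0673)) = (0.1757)^(1.213) = 0.1213.
C_{B,max} = 0.1213×4.00 = 0.485 mol/L.

0.485 mol/L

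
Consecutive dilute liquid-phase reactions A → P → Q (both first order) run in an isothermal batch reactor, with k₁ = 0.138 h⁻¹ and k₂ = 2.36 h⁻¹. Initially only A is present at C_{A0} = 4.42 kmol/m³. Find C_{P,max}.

Evaluating C_P at t_opt = ln(k₂/k₁)/(k₂−k₁) gives C_{P,max}/C_{A0} = (k₁/k₂)^[k₂/(k₂−k₁)].
= (0.138/2.36)^(2.36/(2.36−0.138)) = (0.05847)^(1.062) = 0.04902.
C_{P,max} = 0.04902×4.42 = 0.217 kmol/m³.

0.217 kmol/m³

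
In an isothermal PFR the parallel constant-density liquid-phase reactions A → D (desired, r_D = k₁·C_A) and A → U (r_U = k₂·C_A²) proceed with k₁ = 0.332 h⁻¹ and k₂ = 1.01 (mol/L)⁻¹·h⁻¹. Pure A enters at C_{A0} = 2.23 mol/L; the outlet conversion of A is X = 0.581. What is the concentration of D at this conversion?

0.232 mol/L

C_A = C_{A0}(1−X) = 0.9344 mol/L.
Along a PFR/batch, dC_D/dC_A = −r_D/(r_D+r_U) = −k₁/(k₁+k₂·C_A).
Integrating from C_{A0} to C_A: C_D = (0.332/1.01)·ln[(0.332+1.01·2.23)/(0.332+1.01·0.934)] = 0.3287·ln(2.584/1.276) = 0.2321 mol/L.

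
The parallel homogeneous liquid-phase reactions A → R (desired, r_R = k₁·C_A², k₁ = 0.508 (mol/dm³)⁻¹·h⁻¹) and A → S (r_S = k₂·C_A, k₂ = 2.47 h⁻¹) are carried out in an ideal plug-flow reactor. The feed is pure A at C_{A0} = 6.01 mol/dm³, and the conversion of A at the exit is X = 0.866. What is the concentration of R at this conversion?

C_A = C_{A0}(1−X) = 0.8053 mol/dm³.
Along a PFR/batch, dC_S/dC_A = −r_S/(r_R+r_S) = −k₂/(k₂+k₁·C_A).
Integrating from C_{A0} to C_A: C_S = (2.47/0.508)·ln[(2.47+0.508·6.01)/(2.47+0.508·0.805)] = 4.862·ln(5.523/2.879) = 3.168 mol/dm³.
Then C_R = (C_{A0}−C_A) − C_S = 5.205 − 3.168 = 2.037 mol/dm³.

2.04 mol/dm³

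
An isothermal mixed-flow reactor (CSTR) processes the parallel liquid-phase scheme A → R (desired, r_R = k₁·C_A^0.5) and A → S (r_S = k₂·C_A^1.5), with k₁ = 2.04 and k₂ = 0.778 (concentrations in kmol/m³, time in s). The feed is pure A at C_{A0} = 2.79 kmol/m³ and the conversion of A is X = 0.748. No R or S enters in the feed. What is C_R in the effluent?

1.65 kmol/m³

Exit C_A = C_{A0}(1−X) = 2.79×0.252 = 0.7031 kmol/m³.
Rates in a CSTR are evaluated at the outlet concentration: r_R = 2.04×0.7031^0.5 = 1.711, r_S = 0.778×0.7031^1.5 = 0.4587.
Fraction of consumed A going to R: r_R/(r_R+r_S) = 0.7886.
C_R = 0.7886·C_{A0}·X = 0.7886×2.79×0.748 = 1.65 kmol/m³.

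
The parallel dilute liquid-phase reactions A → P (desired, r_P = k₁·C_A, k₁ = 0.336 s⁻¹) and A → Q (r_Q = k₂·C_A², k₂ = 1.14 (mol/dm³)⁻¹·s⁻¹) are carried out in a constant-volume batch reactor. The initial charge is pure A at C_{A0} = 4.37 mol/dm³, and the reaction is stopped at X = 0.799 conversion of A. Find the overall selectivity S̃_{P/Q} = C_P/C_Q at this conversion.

0.132

C_A = C_{A0}(1−X) = 0.8784 mol/dm³.
Along a PFR/batch, dC_P/dC_A = −r_P/(r_P+r_Q) = −k₁/(k₁+k₂·C_A).
Integrating from C_{A0} to C_A: C_P = (0.336/1.14)·ln[(0.336+1.14·4.37)/(0.336+1.14·0.878)] = 0.2947·ln(5.318/1.337) = 0.4068 mol/dm³.
C_Q = (C_{A0}−C_A)−C_P = 3.085 mol/dm³; S̃_{P/Q} = 0.4068/3.085 = 0.132.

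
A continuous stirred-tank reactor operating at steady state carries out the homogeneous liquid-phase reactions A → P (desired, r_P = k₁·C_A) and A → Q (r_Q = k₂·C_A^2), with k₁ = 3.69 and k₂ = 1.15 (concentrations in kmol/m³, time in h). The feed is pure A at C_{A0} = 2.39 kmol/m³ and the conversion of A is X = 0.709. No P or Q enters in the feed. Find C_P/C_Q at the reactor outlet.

Exit C_A = C_{A0}(1−X) = 2.39×0.291 = 0.6955 kmol/m³.
A CSTR operates uniformly at the exit composition, giving r_P = 2.566 and r_Q = 0.5563 (each k·C_A^n at C_A = 0.6955).
Overall selectivity = C_P/C_Q = r_Pτ/(r_Qτ) = r_P/r_Q = 4.61.

4.61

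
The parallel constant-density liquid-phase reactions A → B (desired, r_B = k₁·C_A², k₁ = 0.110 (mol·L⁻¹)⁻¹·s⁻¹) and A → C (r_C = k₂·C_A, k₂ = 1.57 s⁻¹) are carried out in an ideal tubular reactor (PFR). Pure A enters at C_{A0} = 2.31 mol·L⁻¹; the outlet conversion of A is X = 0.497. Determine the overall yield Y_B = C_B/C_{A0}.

0.0537

C_A = C_{A0}(1−X) = 1.162 mol·L⁻¹.
Along a PFR/batch, dC_C/dC_A = −r_C/(r_B+r_C) = −k₂/(k₂+k₁·C_A).
Integrating from C_{A0} to C_A: C_C = (1.57/0.110)·ln[(1.57+0.110·2.31)/(1.57+0.110·1.16)] = 14.27·ln(1.824/1.698) = 1.024 mol·L⁻¹.
Then C_B = (C_{A0}−C_A) − C_C = 1.148 − 1.024 = 0.1241 mol·L⁻¹.
Y_B = C_B/C_{A0} = 0.1241/2.31 = 0.0537.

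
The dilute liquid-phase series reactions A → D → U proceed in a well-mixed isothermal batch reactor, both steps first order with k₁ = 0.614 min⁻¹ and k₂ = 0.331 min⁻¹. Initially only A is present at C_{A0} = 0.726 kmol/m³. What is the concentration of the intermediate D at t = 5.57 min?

0.198 kmol/m³

Solving the coupled first-order balances gives C_D(t) = [k₁/(k₂−k₁)]·C_{A0}·(e^(−k₁t) − e^(−k₂t)).
e^(−k₁t) = e^(−0.614×5.57) = e^(−3.420) = 0.03271; e^(−k₂t) = e^(−1.844) = 0.1582.
C_D = 0.614×0.726/(0.331−0.614) × (0.03271−0.1582) = (-1.575)×(-0.1255) = 0.1977 kmol/m³.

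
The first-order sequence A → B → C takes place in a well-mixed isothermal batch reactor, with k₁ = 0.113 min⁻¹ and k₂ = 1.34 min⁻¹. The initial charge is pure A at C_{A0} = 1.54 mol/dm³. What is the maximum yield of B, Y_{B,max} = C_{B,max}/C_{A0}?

For a first-order series the maximum intermediate yield is C_{B,max}/C_{A0} = (k₁/k₂)^[k₂/(k₂−k₁)].
= (0.113/1.34)^(1.34/(1.34−0.113)) = (0.08433)^(1.092) = 0.06715.

0.0672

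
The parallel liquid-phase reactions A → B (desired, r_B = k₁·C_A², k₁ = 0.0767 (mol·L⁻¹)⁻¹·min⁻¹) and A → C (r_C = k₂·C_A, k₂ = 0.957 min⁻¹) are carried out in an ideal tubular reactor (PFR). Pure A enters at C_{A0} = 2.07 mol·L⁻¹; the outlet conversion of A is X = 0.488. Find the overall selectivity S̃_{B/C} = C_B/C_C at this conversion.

0.125

C_A = C_{A0}(1−X) = 1.060 mol·L⁻¹.
Along a PFR/batch, dC_C/dC_A = −r_C/(r_B+r_C) = −k₂/(k₂+k₁·C_A).
Integrating from C_{A0} to C_A: C_C = (0.957/0.0767)·ln[(0.957+0.0767·2.07)/(0.957+0.0767·1.06)] = 12.48·ln(1.116/1.038) = 0.8980 mol·L⁻¹.
Then C_B = (C_{A0}−C_A) − C_C = 1.010 − 0.8980 = 0.1122 mol·L⁻¹.
S̃_{B/C} = C_B/C_C = 0.1122/0.8980 = 0.125.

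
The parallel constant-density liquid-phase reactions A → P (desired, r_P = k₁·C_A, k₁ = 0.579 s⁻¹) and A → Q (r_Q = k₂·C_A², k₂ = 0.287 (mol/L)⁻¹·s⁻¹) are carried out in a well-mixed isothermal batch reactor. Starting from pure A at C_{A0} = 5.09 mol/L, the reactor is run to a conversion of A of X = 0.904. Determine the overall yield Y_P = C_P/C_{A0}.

0.413

C_A = C_{A0}(1−X) = 0.4886 mol/L.
Along a PFR/batch, dC_P/dC_A = −r_P/(r_P+r_Q) = −k₁/(k₁+k₂·C_A).
Integrating from C_{A0} to C_A: C_P = (0.579/0.287)·ln[(0.579+0.287·5.09)/(0.579+0.287·0.489)] = 2.017·ln(2.040/0.7192) = 2.103 mol/L.
Y_P = C_P/C_{A0} = 2.103/5.09 = 0.413.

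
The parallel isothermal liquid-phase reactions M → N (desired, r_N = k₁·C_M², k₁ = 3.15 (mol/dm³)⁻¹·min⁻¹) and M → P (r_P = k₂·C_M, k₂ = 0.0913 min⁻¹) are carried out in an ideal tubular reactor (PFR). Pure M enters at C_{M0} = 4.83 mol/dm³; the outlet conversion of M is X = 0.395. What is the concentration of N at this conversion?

C_M = C_{M0}(1−X) = 2.922 mol/dm³.
Along a PFR/batch, dC_P/dC_M = −r_P/(r_N+r_P) = −k₂/(k₂+k₁·C_M).
Integrating from C_{M0} to C_M: C_P = (0.0913/3.15)·ln[(0.0913+3.15·4.83)/(0.0913+3.15·2.92)] = 0.02898·ln(15.31/9.296) = 0.01445 mol/dm³.
Then C_N = (C_{M0}−C_M) − C_P = 1.908 − 0.01445 = 1.893 mol/dm³.

1.89 mol/dm³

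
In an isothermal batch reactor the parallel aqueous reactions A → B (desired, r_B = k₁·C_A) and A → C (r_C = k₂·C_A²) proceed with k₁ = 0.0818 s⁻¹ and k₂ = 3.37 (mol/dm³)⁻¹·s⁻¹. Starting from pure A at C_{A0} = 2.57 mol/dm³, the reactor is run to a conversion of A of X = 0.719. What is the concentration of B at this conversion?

0.0302 mol/dm³

C_A = C_{A0}(1−X) = 0.7222 mol/dm³.
Along a PFR/batch, dC_B/dC_A = −r_B/(r_B+r_C) = −k₁/(k₁+k₂·C_A).
Integrating from C_{A0} to C_A: C_B = (0.0818/3.37)·ln[(0.0818+3.37·2.57)/(0.0818+3.37·0.722)] = 0.02427·ln(8.743/2.516) = 0.03024 mol/dm³.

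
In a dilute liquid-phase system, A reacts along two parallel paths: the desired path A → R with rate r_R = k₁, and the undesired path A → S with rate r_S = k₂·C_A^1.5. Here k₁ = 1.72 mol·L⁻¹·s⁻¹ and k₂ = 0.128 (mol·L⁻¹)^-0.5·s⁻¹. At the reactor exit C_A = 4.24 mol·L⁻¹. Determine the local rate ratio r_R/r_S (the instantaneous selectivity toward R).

S_{R/S} = r_R/r_S = (k₁)/(k₂·C_A^1.5) = (k₁/k₂)·C_A^-1.5.
= (1.72) / (0.128×4.240^1.5) = 1.720/1.118 = 1.54.

1.54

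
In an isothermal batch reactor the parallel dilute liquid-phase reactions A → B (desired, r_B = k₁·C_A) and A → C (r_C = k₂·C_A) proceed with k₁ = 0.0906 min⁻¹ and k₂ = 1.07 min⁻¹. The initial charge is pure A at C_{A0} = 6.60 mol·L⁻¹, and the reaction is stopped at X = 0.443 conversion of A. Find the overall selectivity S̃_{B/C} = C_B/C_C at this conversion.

C_A = C_{A0}(1−X) = 3.676 mol·L⁻¹.
Both paths are first order in A, so the instantaneous fraction to B is constant: dC_B/d(−C_A) = k₁/(k₁+k₂) = 0.07806.
C_B = 0.07806·(C_{A0}−C_A) = 0.07806×2.924 = 0.228 mol·L⁻¹.
C_C = (C_{A0}−C_A)−C_B = 2.696 mol·L⁻¹; S̃_{B/C} = 0.2282/2.696 = 0.0847.

0.0847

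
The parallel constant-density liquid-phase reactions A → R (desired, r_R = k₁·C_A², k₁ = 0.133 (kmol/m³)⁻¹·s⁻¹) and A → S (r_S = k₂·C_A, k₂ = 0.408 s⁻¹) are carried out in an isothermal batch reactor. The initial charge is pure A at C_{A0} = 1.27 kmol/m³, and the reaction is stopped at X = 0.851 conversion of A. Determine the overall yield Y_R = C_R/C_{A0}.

0.159

C_A = C_{A0}(1−X) = 0.1892 kmol/m³.
Along a PFR/batch, dC_S/dC_A = −r_S/(r_R+r_S) = −k₂/(k₂+k₁·C_A).
Integrating from C_{A0} to C_A: C_S = (0.408/0.133)·ln[(0.408+0.133·1.27)/(0.408+0.133·0.189)] = 3.068·ln(0.5769/0.4332) = 0.8791 kmol/m³.
Then C_R = (C_{A0}−C_A) − C_S = 1.081 − 0.8791 = 0.2017 kmol/m³.
Y_R = C_R/C_{A0} = 0.2017/1.27 = 0.159.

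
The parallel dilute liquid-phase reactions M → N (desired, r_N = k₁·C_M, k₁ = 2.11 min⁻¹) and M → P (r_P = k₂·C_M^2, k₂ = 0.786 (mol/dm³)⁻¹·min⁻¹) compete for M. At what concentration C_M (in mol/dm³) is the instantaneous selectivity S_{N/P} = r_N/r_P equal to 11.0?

0.244 mol/dm³

S_{N/P} = (k₁/k₂)·C_M⁻¹ ⇒ C_M = (S·k₂/k₁)^(-1).
= (11.0×0.786/2.11)^(-1) = (4.098)^(-1) = 0.244 mol/dm³.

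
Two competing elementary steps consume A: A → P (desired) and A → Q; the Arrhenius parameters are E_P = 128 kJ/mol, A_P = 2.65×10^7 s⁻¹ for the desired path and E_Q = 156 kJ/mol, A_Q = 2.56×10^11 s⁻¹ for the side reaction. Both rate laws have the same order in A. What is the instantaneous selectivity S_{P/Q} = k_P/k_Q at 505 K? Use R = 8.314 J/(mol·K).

Since both paths have the same order in A, the concentration cancels and S_{P/Q} = k_P/k_Q = (A_P/A_Q)·exp[(E_Q−E_P)/(RT)].
(E_Q−E_P)/(RT) = (156−128)×10³/(8.314×505) = 28000/4199 = 6.669.
k_P/k_Q = (2.65×10^7/2.56×10^11)·exp(6.669) = 1.035×10^-4 × 787.6 = 0.0815.

0.0815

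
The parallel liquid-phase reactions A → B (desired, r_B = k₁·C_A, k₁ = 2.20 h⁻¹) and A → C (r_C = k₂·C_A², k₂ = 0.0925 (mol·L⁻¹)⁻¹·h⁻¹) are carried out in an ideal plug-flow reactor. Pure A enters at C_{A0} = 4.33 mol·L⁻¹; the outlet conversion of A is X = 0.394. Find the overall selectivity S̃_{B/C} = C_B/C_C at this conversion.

C_A = C_{A0}(1−X) = 2.624 mol·L⁻¹.
Along a PFR/batch, dC_B/dC_A = −r_B/(r_B+r_C) = −k₁/(k₁+k₂·C_A).
Integrating from C_{A0} to C_A: C_B = (2.20/0.0925)·ln[(2.20+0.0925·4.33)/(2.20+0.0925·2.62)] = 23.78·ln(2.601/2.443) = 1.489 mol·L⁻¹.
C_C = (C_{A0}−C_A)−C_B = 0.2171 mol·L⁻¹; S̃_{B/C} = 1.489/0.2171 = 6.86.

6.86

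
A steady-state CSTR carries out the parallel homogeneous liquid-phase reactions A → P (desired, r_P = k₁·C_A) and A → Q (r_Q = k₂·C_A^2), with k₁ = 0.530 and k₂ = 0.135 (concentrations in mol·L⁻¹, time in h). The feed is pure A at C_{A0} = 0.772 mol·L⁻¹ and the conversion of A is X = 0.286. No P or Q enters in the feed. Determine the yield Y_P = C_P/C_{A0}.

0.251

Exit C_A = C_{A0}(1−X) = 0.772×0.714 = 0.5512 mol·L⁻¹.
Rates in a CSTR are evaluated at the outlet concentration: r_P = 0.530×0.5512 = 0.2921, r_Q = 0.135×0.5512^2 = 0.04102.
Fraction of consumed A going to P: r_P/(r_P+r_Q) = 0.8769.
C_P = 0.8769·C_{A0}·X = 0.8769×0.772×0.286 = 0.194 mol·L⁻¹; Y_P = C_P/C_{A0} = 0.251.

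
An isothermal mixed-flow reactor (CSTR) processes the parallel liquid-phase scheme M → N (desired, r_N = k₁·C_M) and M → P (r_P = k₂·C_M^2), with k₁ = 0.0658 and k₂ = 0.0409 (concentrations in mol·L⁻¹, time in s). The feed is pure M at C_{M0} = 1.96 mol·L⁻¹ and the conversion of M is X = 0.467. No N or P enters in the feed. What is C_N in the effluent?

0.555 mol·L⁻¹

Exit C_M = C_{M0}(1−X) = 1.96×0.533 = 1.045 mol·L⁻¹.
Rates in a CSTR are evaluated at the outlet concentration: r_N = 0.0658×1.045 = 0.06874, r_P = 0.0409×1.045^2 = 0.04464.
Fraction of consumed M going to N: r_N/(r_N+r_P) = 0.6063.
C_N = 0.6063·C_{M0}·X = 0.6063×1.96×0.467 = 0.555 mol·L⁻¹.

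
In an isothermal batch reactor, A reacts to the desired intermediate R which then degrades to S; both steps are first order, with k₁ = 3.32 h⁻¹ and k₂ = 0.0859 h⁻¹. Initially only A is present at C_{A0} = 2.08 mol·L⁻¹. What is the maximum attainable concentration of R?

At the optimum, C_{R,max}/C_{A0} = (k₁/k₂)^[k₂/(k₂−k₁)].
= (3.32/0.0859)^(0.0859/(0.0859−3.32)) = (38.65)^(-0.02656) = 0.9075.
C_{R,max} = 0.9075×2.08 = 1.89 mol·L⁻¹.

1.89 mol·L⁻¹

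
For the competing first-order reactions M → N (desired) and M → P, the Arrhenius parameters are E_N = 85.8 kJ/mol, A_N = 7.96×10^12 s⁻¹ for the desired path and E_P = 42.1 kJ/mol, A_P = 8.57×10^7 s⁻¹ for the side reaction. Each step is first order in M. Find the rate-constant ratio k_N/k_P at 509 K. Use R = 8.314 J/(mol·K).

3.04

With equal orders, S_{N/P} = k_N/k_P = (A_N/A_P)·exp[(E_P−E_N)/(RT)].
(E_P−E_N)/(RT) = (42.1−85.8)×10³/(8.314×509) = -43700/4232 = -10.33.
k_N/k_P = (7.96×10^12/8.57×10^7)·exp(-10.33) = 92882 × 3.275×10^-5 = 3.04.
Since E_N > E_P, raising the temperature improves selectivity toward N.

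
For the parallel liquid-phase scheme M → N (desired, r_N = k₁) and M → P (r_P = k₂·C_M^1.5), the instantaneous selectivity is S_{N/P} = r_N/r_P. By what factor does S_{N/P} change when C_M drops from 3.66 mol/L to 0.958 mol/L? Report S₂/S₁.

S_{N/P} = (k₁/k₂)·C_M^-1.5, so S₂/S₁ = (C_{M,2}/C_{M,1})^-1.5.
= (0.958/3.66)^(-1.5) = (0.2617)^(-1.5) = 7.47.
Selectivity toward N rises as C_M falls — low-concentration operation is favoured.

7.47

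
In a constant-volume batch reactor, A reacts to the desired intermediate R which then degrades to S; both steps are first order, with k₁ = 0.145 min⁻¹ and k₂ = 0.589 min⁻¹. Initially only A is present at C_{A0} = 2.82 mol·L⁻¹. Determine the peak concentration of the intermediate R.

0.439 mol·L⁻¹

At the optimum, C_{R,max}/C_{A0} = (k₁/k₂)^[k₂/(k₂−k₁)].
= (0.145/0.589)^(0.589/(0.589−0.145)) = (0.2462)^(1.327) = 0.1558.
C_{R,max} = 0.1558×2.82 = 0.439 mol·L⁻¹.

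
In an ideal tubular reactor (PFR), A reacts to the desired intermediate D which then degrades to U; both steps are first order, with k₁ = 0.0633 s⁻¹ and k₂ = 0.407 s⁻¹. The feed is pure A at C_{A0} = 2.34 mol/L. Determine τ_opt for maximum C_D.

Setting dC_D/dτ = 0 gives τ_opt = ln(k₂/k₁)/(k₂−k₁).
= ln(0.407/0.0633)/(0.407−0.0633) = ln(6.430)/0.3437 = 1.861/0.3437 = 5.41 s.

5.41 s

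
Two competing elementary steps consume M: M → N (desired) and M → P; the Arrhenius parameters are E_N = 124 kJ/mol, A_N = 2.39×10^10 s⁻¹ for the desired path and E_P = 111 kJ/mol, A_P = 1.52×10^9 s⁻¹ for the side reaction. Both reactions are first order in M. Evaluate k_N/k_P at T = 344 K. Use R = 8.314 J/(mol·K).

0.167

k_N/k_P = (A_N/A_P)·exp[−(E_N−E_P)/(RT)] = (A_N/A_P)·exp[(E_P−E_N)/(RT)].
(E_P−E_N)/(RT) = (111−124)×10³/(8.314×344) = -13000/2860 = -4.545.
k_N/k_P = (2.39×10^10/1.52×10^9)·exp(-4.545) = 15.72 × 0.01062 = 0.167.
Since E_N > E_P, raising the temperature improves selectivity toward N.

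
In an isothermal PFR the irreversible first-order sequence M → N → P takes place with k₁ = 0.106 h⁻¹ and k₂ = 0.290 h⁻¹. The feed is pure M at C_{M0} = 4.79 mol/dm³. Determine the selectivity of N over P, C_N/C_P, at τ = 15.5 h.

0.150

Solving the coupled first-order balances gives C_N(τ) = [k₁/(k₂−k₁)]·C_{M0}·(e^(−k₁τ) − e^(−k₂τ)).
e^(−k₁τ) = e^(−0.106×15.5) = e^(−1.643) = 0.1934; e^(−k₂τ) = e^(−4.495) = 0.01116.
C_N = 0.106×4.79/(0.290−0.106) × (0.1934−0.01116) = 2.759×0.1822 = 0.5029 mol/dm³.
C_M = C_{M0}e^(−k₁τ) = 0.9264 mol/dm³, so C_P = C_{M0}−C_M−C_N = 3.361 mol/dm³; C_N/C_P = 0.150.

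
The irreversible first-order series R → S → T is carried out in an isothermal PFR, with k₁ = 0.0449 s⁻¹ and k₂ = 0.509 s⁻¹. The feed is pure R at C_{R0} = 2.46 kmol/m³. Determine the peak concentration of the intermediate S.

0.172 kmol/m³

For a first-order series the maximum intermediate yield is C_{S,max}/C_{R0} = (k₁/k₂)^[k₂/(k₂−k₁)].
= (0.0449/0.509)^(0.509/(0.509−0.0449)) = (0.08821)^(1.097) = 0.06974.
C_{S,max} = 0.06974×2.46 = 0.172 kmol/m³.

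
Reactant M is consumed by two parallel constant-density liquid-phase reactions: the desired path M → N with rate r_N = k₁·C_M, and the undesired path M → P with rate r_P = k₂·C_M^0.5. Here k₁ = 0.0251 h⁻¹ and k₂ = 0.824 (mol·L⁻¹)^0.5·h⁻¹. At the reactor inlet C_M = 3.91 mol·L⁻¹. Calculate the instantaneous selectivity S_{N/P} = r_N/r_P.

S_{N/P} = r_N/r_P = (k₁·C_M)/(k₂·C_M^0.5) = (k₁/k₂)·C_M^0.5.
= (0.0251×3.910) / (0.824×3.910^0.5) = 0.09814/1.629 = 0.0602.
Since the desired path is higher order in M, keeping C_M high (PFR or concentrated feed) favours N.

0.0602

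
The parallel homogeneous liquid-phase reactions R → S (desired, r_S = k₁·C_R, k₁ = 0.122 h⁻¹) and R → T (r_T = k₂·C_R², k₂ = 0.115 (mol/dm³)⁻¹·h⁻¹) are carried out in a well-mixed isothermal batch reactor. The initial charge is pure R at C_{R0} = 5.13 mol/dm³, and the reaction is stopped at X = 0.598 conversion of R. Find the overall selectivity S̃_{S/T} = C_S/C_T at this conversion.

C_R = C_{R0}(1−X) = 2.062 mol/dm³.
Along a PFR/batch, dC_S/dC_R = −r_S/(r_S+r_T) = −k₁/(k₁+k₂·C_R).
Integrating from C_{R0} to C_R: C_S = (0.122/0.115)·ln[(0.122+0.115·5.13)/(0.122+0.115·2.06)] = 1.061·ln(0.7119/0.3592) = 0.7259 mol/dm³.
C_T = (C_{R0}−C_R)−C_S = 2.342 mol/dm³; S̃_{S/T} = 0.7259/2.342 = 0.310.

0.310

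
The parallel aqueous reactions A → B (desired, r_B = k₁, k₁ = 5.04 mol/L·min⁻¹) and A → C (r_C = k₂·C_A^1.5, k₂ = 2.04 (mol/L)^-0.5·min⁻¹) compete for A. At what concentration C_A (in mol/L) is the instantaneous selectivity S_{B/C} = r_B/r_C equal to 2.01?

S_{B/C} = (k₁/k₂)·C_A^-1.5 ⇒ C_A = (S·k₂/k₁)^(1/(-1.5)).
= (2.01×2.04/5.04)^(-0.6667) = (0.8136)^(-0.6667) = 1.15 mol/L.

1.15 mol/L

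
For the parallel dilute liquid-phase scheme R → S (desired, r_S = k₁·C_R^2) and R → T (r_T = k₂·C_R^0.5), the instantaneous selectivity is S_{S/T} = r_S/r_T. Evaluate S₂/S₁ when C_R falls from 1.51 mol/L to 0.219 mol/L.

S_{S/T} = (k₁/k₂)·C_R^1.5, so S₂/S₁ = (C_{R,2}/C_{R,1})^1.5.
= (0.219/1.51)^1.5 = (0.1450)^1.5 = 0.0552.

0.0552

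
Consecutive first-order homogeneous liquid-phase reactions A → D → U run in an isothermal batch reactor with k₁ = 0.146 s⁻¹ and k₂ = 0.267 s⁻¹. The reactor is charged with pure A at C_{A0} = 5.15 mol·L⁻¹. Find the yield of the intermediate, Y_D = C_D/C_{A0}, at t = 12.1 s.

0.159

For first-order series with pure A initially, C_D(t) = k₁C_{A0}/(k₂−k₁)·(e^(−k₁t) − e^(−k₂t)).
e^(−k₁t) = e^(−0.146×12.1) = e^(−1.767) = 0.1709; e^(−k₂t) = e^(−3.231) = 0.03953.
C_D = 0.146×5.15/(0.267−0.146) × (0.1709−0.03953) = 6.214×0.1314 = 0.8164 mol·L⁻¹.
Y_D = C_D/C_{A0} = 0.8164/5.15 = 0.159.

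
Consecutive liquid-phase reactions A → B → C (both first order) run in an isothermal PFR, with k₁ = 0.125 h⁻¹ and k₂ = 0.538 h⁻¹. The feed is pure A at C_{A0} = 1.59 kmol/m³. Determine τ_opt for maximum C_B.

3.53 h

For first-order series the maximum of C_B occurs at τ_opt = ln(k₂/k₁)/(k₂−k₁).
= ln(0.538/0.125)/(0.538−0.125) = ln(4.304)/0.4130 = 1.460/0.4130 = 3.53 h.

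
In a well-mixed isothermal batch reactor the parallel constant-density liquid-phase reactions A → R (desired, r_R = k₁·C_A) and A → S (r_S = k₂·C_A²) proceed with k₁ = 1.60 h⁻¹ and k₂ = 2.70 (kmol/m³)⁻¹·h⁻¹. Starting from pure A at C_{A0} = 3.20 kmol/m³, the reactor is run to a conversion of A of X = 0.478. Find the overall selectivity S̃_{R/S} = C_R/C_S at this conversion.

0.250

C_A = C_{A0}(1−X) = 1.670 kmol/m³.
Along a PFR/batch, dC_R/dC_A = −r_R/(r_R+r_S) = −k₁/(k₁+k₂·C_A).
Integrating from C_{A0} to C_A: C_R = (1.60/2.70)·ln[(1.60+2.70·3.20)/(1.60+2.70·1.67)] = 0.5926·ln(10.24/6.110) = 0.3060 kmol/m³.
C_S = (C_{A0}−C_A)−C_R = 1.224 kmol/m³; S̃_{R/S} = 0.3060/1.224 = 0.250.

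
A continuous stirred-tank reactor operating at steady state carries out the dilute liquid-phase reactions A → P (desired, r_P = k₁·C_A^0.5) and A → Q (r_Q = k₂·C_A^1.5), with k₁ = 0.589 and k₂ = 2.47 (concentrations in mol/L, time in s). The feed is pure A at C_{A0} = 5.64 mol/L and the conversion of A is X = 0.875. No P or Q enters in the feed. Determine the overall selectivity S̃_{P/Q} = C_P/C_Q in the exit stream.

0.338

Exit C_A = C_{A0}(1−X) = 5.64×0.125 = 0.7050 mol/L.
A CSTR operates uniformly at the exit composition, giving r_P = 0.4945 and r_Q = 1.462 (each k·C_A^n at C_A = 0.7050).
Overall selectivity = C_P/C_Q = r_Pτ/(r_Qτ) = r_P/r_Q = 0.338.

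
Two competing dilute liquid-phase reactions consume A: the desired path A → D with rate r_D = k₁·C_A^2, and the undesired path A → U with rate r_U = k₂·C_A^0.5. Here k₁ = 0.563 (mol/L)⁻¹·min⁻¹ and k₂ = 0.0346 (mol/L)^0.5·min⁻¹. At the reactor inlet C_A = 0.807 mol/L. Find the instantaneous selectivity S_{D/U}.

11.8

S_{D/U} = r_D/r_U = (k₁·C_A^2)/(k₂·C_A^0.5) = (k₁/k₂)·C_A^1.5.
= (0.563×0.8070^2) / (0.0346×0.8070^0.5) = 0.3667/0.03108 = 11.8.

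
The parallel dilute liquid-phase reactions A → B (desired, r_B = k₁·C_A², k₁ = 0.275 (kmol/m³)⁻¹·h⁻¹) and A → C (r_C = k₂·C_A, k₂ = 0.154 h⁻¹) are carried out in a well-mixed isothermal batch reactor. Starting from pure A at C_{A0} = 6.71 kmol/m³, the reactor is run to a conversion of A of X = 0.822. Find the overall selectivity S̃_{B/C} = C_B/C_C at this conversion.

5.93

C_A = C_{A0}(1−X) = 1.194 kmol/m³.
Along a PFR/batch, dC_C/dC_A = −r_C/(r_B+r_C) = −k₂/(k₂+k₁·C_A).
Integrating from C_{A0} to C_A: C_C = (0.154/0.275)·ln[(0.154+0.275·6.71)/(0.154+0.275·1.19)] = 0.5600·ln(1.999/0.4825) = 0.7961 kmol/m³.
Then C_B = (C_{A0}−C_A) − C_C = 5.516 − 0.7961 = 4.720 kmol/m³.
S̃_{B/C} = C_B/C_C = 4.720/0.7961 = 5.93.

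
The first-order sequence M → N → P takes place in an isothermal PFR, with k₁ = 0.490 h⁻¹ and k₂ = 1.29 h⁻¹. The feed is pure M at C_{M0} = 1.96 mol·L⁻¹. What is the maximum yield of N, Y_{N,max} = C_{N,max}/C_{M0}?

Evaluating C_N at τ_opt = ln(k₂/k₁)/(k₂−k₁) gives C_{N,max}/C_{M0} = (k₁/k₂)^[k₂/(k₂−k₁)].
= (0.490/1.29)^(1.29/(1.29−0.490)) = (0.3798)^(1.613) = 0.2099.

0.210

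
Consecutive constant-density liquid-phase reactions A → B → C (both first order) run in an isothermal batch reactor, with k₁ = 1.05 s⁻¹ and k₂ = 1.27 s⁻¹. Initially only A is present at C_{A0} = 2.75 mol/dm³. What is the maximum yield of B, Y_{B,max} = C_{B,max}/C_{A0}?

Evaluating C_B at t_opt = ln(k₂/k₁)/(k₂−k₁) gives C_{B,max}/C_{A0} = (k₁/k₂)^[k₂/(k₂−k₁)].
= (1.05/1.27)^(1.27/(1.27−1.05)) = (0.8268)^(5.773) = 0.3335.

0.333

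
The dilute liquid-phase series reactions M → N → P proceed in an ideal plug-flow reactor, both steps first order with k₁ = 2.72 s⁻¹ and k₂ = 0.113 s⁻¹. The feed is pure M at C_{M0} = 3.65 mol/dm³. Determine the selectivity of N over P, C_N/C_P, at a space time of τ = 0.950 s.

13.0

Solving the coupled first-order balances gives C_N(τ) = [k₁/(k₂−k₁)]·C_{M0}·(e^(−k₁τ) − e^(−k₂τ)).
e^(−k₁τ) = e^(−2.72×0.950) = e^(−2.584) = 0.07547; e^(−k₂τ) = e^(−0.1074) = 0.8982.
C_N = 2.72×3.65/(0.113−2.72) × (0.07547−0.8982) = (-3.808)×(-0.8227) = 3.133 mol/dm³.
C_M = C_{M0}e^(−k₁τ) = 0.2755 mol/dm³, so C_P = C_{M0}−C_M−C_N = 0.2414 mol/dm³; C_N/C_P = 13.0.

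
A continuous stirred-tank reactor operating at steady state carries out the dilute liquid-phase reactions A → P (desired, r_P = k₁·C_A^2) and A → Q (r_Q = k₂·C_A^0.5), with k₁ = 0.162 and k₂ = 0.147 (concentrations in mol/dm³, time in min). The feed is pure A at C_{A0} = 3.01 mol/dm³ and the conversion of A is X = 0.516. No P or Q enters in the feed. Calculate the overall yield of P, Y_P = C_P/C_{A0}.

Exit C_A = C_{A0}(1−X) = 3.01×0.484 = 1.457 mol/dm³.
A CSTR operates uniformly at the exit composition, giving r_P = 0.3438 and r_Q = 0.1774 (each k·C_A^n at C_A = 1.457).
Fraction of consumed A going to P: r_P/(r_P+r_Q) = 0.6596.
C_P = 0.6596·C_{A0}·X = 0.6596×3.01×0.516 = 1.02 mol/dm³; Y_P = C_P/C_{A0} = 0.340.

0.340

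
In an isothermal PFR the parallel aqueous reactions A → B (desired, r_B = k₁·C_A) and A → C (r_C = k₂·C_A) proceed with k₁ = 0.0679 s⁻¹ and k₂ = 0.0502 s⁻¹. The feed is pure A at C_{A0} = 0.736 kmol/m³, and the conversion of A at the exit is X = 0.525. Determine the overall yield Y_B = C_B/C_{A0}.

0.302

C_A = C_{A0}(1−X) = 0.3496 kmol/m³.
Both paths are first order in A, so the instantaneous fraction to B is constant: dC_B/d(−C_A) = k₁/(k₁+k₂) = 0.5749.
C_B = 0.5749·(C_{A0}−C_A) = 0.5749×0.3864 = 0.222 kmol/m³.
Y_B = C_B/C_{A0} = 0.2222/0.736 = 0.302.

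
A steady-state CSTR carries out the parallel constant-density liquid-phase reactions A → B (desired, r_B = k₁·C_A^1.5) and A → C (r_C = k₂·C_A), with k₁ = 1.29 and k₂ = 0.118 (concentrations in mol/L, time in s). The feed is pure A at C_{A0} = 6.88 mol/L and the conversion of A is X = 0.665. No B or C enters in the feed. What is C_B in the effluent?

4.32 mol/L

Exit C_A = C_{A0}(1−X) = 6.88×0.335 = 2.305 mol/L.
A CSTR operates uniformly at the exit composition, giving r_B = 4.514 and r_C = 0.2720 (each k·C_A^n at C_A = 2.305).
Fraction of consumed A going to B: r_B/(r_B+r_C) = 0.9432.
C_B = 0.9432·C_{A0}·X = 0.9432×6.88×0.665 = 4.32 mol/L.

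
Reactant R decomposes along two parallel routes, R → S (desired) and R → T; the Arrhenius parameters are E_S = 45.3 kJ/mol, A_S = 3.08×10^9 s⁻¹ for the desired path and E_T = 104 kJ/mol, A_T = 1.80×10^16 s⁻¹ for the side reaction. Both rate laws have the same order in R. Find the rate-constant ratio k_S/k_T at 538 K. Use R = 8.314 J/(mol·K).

k_S/k_T = (A_S/A_T)·exp[−(E_S−E_T)/(RT)] = (A_S/A_T)·exp[(E_T−E_S)/(RT)].
(E_T−E_S)/(RT) = (104−45.3)×10³/(8.314×538) = 58700/4473 = 13.12.
k_S/k_T = (3.08×10^9/1.80×10^16)·exp(13.12) = 1.711×10^-7 × 5.005×10^5 = 0.0856.
Since E_S < E_T, lowering the temperature improves selectivity toward S.

0.0856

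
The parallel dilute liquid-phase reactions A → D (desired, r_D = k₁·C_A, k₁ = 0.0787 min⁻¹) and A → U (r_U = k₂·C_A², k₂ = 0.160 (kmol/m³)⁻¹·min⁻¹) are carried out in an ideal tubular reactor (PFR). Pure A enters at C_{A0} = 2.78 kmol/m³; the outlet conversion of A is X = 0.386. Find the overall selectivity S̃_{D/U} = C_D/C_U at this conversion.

C_A = C_{A0}(1−X) = 1.707 kmol/m³.
Along a PFR/batch, dC_D/dC_A = −r_D/(r_D+r_U) = −k₁/(k₁+k₂·C_A).
Integrating from C_{A0} to C_A: C_D = (0.0787/0.160)·ln[(0.0787+0.160·2.78)/(0.0787+0.160·1.71)] = 0.4919·ln(0.5235/0.3518) = 0.1955 kmol/m³.
C_U = (C_{A0}−C_A)−C_D = 0.8776 kmol/m³; S̃_{D/U} = 0.1955/0.8776 = 0.223.

0.223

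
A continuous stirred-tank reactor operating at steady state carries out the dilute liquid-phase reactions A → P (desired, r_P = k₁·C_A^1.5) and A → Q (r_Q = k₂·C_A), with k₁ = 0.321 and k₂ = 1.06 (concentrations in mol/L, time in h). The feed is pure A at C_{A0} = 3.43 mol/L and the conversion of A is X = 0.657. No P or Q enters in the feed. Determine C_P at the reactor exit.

0.557 mol/L

Exit C_A = C_{A0}(1−X) = 3.43×0.343 = 1.176 mol/L.
Rates in a CSTR are evaluated at the outlet concentration: r_P = 0.321×1.176^1.5 = 0.4096, r_Q = 1.06×1.176 = 1.247.
Fraction of consumed A going to P: r_P/(r_P+r_Q) = 0.2473.
C_P = 0.2473·C_{A0}·X = 0.2473×3.43×0.657 = 0.557 mol/L.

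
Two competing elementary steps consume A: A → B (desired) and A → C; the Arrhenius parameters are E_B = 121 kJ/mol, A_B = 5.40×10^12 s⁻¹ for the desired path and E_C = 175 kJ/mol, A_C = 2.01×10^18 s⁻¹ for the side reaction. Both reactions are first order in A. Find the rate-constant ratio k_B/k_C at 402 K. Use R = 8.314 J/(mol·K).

27.9

Since both paths have the same order in A, the concentration cancels and S_{B/C} = k_B/k_C = (A_B/A_C)·exp[(E_C−E_B)/(RT)].
(E_C−E_B)/(RT) = (175−121)×10³/(8.314×402) = 54000/3342 = 16.16.
k_B/k_C = (5.40×10^12/2.01×10^18)·exp(16.16) = 2.687×10^-6 × 1.040×10^7 = 27.9.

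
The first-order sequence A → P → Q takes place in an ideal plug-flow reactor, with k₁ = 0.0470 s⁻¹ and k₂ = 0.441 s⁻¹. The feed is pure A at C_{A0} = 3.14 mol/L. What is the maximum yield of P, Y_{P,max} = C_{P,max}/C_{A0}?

0.0816

At the optimum, C_{P,max}/C_{A0} = (k₁/k₂)^[k₂/(k₂−k₁)].
= (0.0470/0.441)^(0.441/(0.441−0.0470)) = (0.1066)^(1.119) = 0.08160.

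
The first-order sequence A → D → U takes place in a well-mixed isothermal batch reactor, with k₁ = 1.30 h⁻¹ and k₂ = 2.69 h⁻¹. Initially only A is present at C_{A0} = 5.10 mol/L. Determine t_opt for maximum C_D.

0.523 h

Setting dC_D/dt = 0 gives t_opt = ln(k₂/k₁)/(k₂−k₁).
= ln(2.69/1.30)/(2.69−1.30) = ln(2.069)/1.390 = 0.7272/1.390 = 0.523 h.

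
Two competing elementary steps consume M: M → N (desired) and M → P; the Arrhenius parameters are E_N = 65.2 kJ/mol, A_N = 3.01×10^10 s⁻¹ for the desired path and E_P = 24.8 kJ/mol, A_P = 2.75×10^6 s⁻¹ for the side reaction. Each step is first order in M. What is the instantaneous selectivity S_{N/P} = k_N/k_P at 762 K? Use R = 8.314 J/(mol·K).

With equal orders, S_{N/P} = k_N/k_P = (A_N/A_P)·exp[(E_P−E_N)/(RT)].
(E_P−E_N)/(RT) = (24.8−65.2)×10³/(8.314×762) = -40400/6335 = -6.377.
k_N/k_P = (3.01×10^10/2.75×10^6)·exp(-6.377) = 10945 × 0.001700 = 18.6.

18.6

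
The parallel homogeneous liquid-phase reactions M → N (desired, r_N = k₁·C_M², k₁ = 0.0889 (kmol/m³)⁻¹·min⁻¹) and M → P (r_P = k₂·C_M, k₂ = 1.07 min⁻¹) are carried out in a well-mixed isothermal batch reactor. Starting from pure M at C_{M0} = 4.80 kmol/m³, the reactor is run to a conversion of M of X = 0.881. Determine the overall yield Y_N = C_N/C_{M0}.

0.156

C_M = C_{M0}(1−X) = 0.5712 kmol/m³.
Along a PFR/batch, dC_P/dC_M = −r_P/(r_N+r_P) = −k₂/(k₂+k₁·C_M).
Integrating from C_{M0} to C_M: C_P = (1.07/0.0889)·ln[(1.07+0.0889·4.80)/(1.07+0.0889·0.571)] = 12.04·ln(1.497/1.121) = 3.481 kmol/m³.
Then C_N = (C_{M0}−C_M) − C_P = 4.229 − 3.481 = 0.7474 kmol/m³.
Y_N = C_N/C_{M0} = 0.7474/4.80 = 0.156.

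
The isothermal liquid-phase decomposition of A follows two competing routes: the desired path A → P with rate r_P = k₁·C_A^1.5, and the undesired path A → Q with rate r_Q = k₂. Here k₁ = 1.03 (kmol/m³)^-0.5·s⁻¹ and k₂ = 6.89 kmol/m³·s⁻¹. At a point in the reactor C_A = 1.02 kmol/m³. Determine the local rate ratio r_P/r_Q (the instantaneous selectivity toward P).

S_{P/Q} = r_P/r_Q = (k₁·C_A^1.5)/(k₂) = (k₁/k₂)·C_A^1.5.
= (1.03×1.020^1.5) / (6.89) = 1.061/6.890 = 0.154.

0.154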